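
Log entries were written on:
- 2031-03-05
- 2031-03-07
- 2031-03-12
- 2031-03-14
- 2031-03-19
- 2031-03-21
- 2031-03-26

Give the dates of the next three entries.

2031-03-28, 2031-04-02, 2031-04-04

Gaps: 2, 5, 2, 5, 2, 5 days — not constant, but cyclic with period 2.
The events fall on every Wednesday and Friday.
The following Friday is 2031-03-28.
The following Wednesday is 2031-04-02.
The following Friday is 2031-04-04.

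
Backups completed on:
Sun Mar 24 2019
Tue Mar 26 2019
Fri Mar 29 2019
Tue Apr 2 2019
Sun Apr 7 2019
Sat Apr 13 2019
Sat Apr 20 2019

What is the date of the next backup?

The spacing grows by 1 each time: 2, 3, 4, 5, 6, 7 days.
Next gap: 8 days. Sat Apr 20 2019 + 8 days = Sun Apr 28 2019.

Sun Apr 28 2019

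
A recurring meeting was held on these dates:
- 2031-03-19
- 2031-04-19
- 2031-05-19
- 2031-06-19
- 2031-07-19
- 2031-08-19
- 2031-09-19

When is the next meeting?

The day-of-month is always 19 (31, 30, 31, 30, 31, 31 days between events).
So this recurs on the 19th of each month.
October 2031: 2031-10-19.

2031-10-19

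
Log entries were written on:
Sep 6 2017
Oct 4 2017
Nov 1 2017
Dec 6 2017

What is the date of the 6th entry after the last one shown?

All dates are Wednesdays, 28, 28, 35 days apart.
Specifically, the 1st Wednesday of each month.
1st Wednesday of January 2018: Jan 3 2018.
February 2018 — 1st Wednesday is Feb 7 2018.
March 2018 — 1st Wednesday is Mar 7 2018.
1st Wednesday of April 2018: Apr 4 2018.
1st Wednesday of May 2018: May 2 2018.
June 2018 — 1st Wednesday is Jun 6 2018.

Jun 6 2018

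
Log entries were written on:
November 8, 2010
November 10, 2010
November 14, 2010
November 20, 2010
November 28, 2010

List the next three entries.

December 8, 2010; December 20, 2010; January 3, 2011

Intervals are 2, 4, 6, 8 days — an arithmetic progression with common difference 2.
Next gap: 10 days. November 28, 2010 + 10 days = December 8, 2010.
Next gap: 12 days. December 8, 2010 + 12 days = December 20, 2010.
Next gap: 14 days. December 20, 2010 + 14 days = January 3, 2011.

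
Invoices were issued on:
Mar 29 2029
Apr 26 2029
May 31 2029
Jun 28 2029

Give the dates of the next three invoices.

Every date is a Thursday; gaps 28, 35, 28 days.
Each is the last Thursday of its month (at least one falls on the 29th or later, ruling out '4th Thursday').
July 2029 ends with Thursday Jul 26 2029.
August 2029 ends with Thursday Aug 30 2029.
September 2029 ends with Thursday Sep 27 2029.

Jul 26 2029, Aug 30 2029, Sep 27 2029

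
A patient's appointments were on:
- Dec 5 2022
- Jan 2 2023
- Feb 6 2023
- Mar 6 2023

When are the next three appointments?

All dates are Mondays, 28, 35, 28 days apart.
Specifically, the 1st Monday of each month.
April 2023 — 1st Monday is Apr 3 2023.
1st Monday of May 2023: May 1 2023.
June 2023 — 1st Monday is Jun 5 2023.

Apr 3 2023, May 1 2023, Jun 5 2023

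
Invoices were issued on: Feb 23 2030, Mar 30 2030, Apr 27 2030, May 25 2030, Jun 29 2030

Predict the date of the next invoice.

Every date is a Saturday; gaps 35, 28, 28, 35 days.
Each is the last Saturday of its month (at least one falls on the 29th or later, ruling out '4th Saturday').
Last Saturday of July 2030: Jul 27 2030.

Jul 27 2030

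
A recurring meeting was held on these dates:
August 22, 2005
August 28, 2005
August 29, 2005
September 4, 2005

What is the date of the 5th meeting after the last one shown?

The gap pattern 6, 1, 6 repeats every 2 events.
These are the Mondays and Sundays of each week.
Next Monday: September 5, 2005.
Next Sunday: September 11, 2005.
The following Monday is September 12, 2005.
Next Sunday: September 18, 2005.
Next Monday: September 19, 2005.

September 19, 2005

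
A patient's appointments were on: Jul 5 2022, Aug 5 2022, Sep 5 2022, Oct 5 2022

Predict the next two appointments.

Nov 5 2022, Dec 5 2022

The day-of-month is always 5 (31, 31, 30 days between events).
So this recurs on the 5th of each month.
November 2022: Nov 5 2022.
December 2022: Dec 5 2022.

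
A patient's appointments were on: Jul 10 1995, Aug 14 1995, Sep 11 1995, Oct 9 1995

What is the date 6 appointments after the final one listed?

Apr 8 1996

All dates are Mondays, 35, 28, 28 days apart.
Specifically, the 2nd Monday of each month.
November 1995 — 2nd Monday is Nov 13 1995.
December 1995 — 2nd Monday is Dec 11 1995.
January 1996 — 2nd Monday is Jan 8 1996.
2nd Monday of February 1996: Feb 12 1996.
March 1996 — 2nd Monday is Mar 11 1996.
2nd Monday of April 1996: Apr 8 1996.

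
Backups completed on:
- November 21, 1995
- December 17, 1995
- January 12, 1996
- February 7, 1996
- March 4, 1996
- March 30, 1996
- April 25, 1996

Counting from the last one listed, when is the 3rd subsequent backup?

The spacing is 26, 26, 26, 26, 26, 26 days — always 26 days.
April 25, 1996 + 26 days = May 21, 1996.
May 21, 1996 + 26 days = June 16, 1996.
June 16, 1996 + 26 days = July 12, 1996.

July 12, 1996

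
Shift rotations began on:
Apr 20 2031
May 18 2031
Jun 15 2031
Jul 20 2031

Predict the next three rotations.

All dates are Sundays, 28, 28, 35 days apart.
Specifically, the 3rd Sunday of each month.
3rd Sunday of August 2031: Aug 17 2031.
September 2031 — 3rd Sunday is Sep 21 2031.
3rd Sunday of October 2031: Oct 19 2031.

Aug 17 2031, Sep 21 2031, Oct 19 2031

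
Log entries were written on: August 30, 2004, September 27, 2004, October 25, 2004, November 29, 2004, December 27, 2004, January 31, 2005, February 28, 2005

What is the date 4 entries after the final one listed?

June 27, 2005

All Mondays; the gaps (28, 28, 35, 28, 35, 28) vary with month length.
This is the last Monday of each month.
Last Monday of March 2005: March 28, 2005.
Last Monday of April 2005: April 25, 2005.
May 2005 ends with Monday May 30, 2005.
Last Monday of June 2005: June 27, 2005.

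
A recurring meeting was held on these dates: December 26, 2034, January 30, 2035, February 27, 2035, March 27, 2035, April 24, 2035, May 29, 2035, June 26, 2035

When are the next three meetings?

Every date is a Tuesday; gaps 35, 28, 28, 28, 35, 28 days.
Each is the last Tuesday of its month (at least one falls on the 29th or later, ruling out '4th Tuesday').
Last Tuesday of July 2035: July 31, 2035.
Last Tuesday of August 2035: August 28, 2035.
Last Tuesday of September 2035: September 25, 2035.

July 31, 2035; August 28, 2035; September 25, 2035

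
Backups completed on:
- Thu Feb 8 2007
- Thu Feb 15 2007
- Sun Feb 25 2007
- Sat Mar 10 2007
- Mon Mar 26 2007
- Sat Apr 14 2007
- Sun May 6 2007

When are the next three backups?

Thu May 31 2007, Thu Jun 28 2007, Sun Jul 29 2007

Intervals are 7, 10, 13, 16, 19, 22 days — an arithmetic progression with common difference 3.
Next gap: 25 days. Sun May 6 2007 + 25 days = Thu May 31 2007.
Next gap: 28 days. Thu May 31 2007 + 28 days = Thu Jun 28 2007.
Next gap: 31 days. Thu Jun 28 2007 + 31 days = Sun Jul 29 2007.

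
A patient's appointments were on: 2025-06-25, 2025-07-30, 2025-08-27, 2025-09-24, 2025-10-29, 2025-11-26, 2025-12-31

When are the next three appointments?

2026-01-28, 2026-02-25, 2026-03-25

These are Wednesdays with 35, 28, 28, 35, 28, 35-day gaps.
Each is the final Wednesday of its month — 2025-07-30 is past the 28th, so '4th Wednesday' doesn't fit.
Last Wednesday of January 2026: 2026-01-28.
February 2026 ends with Wednesday 2026-02-25.
Last Wednesday of March 2026: 2026-03-25.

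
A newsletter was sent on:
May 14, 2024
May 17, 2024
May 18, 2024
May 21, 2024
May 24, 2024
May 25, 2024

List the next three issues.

May 28, 2024; May 31, 2024; June 1, 2024

Gaps: 3, 1, 3, 3, 1 days — not constant, but cyclic with period 3.
The events fall on every Tuesday, Friday and Saturday.
Next Tuesday: May 28, 2024.
The following Friday is May 31, 2024.
The following Saturday is June 1, 2024.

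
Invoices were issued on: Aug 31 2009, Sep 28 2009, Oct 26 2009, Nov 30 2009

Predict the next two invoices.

Dec 28 2009, Jan 25 2010

All Mondays; the gaps (28, 28, 35) vary with month length.
This is the last Monday of each month.
Last Monday of December 2009: Dec 28 2009.
January 2010 ends with Monday Jan 25 2010.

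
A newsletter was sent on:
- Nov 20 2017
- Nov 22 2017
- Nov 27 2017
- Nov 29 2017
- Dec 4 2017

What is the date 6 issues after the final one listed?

Gaps: 2, 5, 2, 5 days — not constant, but cyclic with period 2.
The events fall on every Monday and Wednesday.
The following Wednesday is Dec 6 2017.
Next Monday: Dec 11 2017.
The following Wednesday is Dec 13 2017.
The following Monday is Dec 18 2017.
The following Wednesday is Dec 20 2017.
Next Monday: Dec 25 2017.

Dec 25 2017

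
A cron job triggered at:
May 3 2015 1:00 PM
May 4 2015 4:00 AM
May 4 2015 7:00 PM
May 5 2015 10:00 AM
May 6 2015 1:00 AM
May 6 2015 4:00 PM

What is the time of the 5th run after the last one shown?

Gaps: 15, 15, 15, 15, 15 hours — each event is 15 hours after the previous one.
May 6 2015 4:00 PM + 15 h = May 7 2015 7:00 AM.
May 7 2015 7:00 AM + 15 h = May 7 2015 10:00 PM.
May 7 2015 10:00 PM + 15 h = May 8 2015 1:00 PM.
May 8 2015 1:00 PM + 15 h = May 9 2015 4:00 AM.
May 9 2015 4:00 AM + 15 h = May 9 2015 7:00 PM.

May 9 2015 7:00 PM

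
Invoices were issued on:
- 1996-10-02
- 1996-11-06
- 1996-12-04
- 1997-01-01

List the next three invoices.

1997-02-05, 1997-03-05, 1997-04-02

These are Wednesdays at 28- or 35-day spacing (35, 28, 28).
The pattern: 1st Wednesday of the month.
1st Wednesday of February 1997: 1997-02-05.
1st Wednesday of March 1997: 1997-03-05.
April 1997 — 1st Wednesday is 1997-04-02.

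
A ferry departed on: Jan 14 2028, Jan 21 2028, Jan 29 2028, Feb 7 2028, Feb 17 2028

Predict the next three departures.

Intervals are 7, 8, 9, 10 days — an arithmetic progression with common difference 1.
Next gap: 11 days. Feb 17 2028 + 11 days = Feb 28 2028.
Next gap: 12 days. Feb 28 2028 + 12 days = Mar 11 2028.
Next gap: 13 days. Mar 11 2028 + 13 days = Mar 24 2028.

Feb 28 2028, Mar 11 2028, Mar 24 2028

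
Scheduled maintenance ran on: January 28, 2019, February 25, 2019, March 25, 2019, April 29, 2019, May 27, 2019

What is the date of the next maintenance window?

All Mondays; the gaps (28, 28, 35, 28) vary with month length.
This is the last Monday of each month.
June 2019 ends with Monday June 24, 2019.

June 24, 2019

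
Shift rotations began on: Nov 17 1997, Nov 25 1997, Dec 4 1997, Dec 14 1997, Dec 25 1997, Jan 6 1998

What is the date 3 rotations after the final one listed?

Intervals are 8, 9, 10, 11, 12 days — an arithmetic progression with common difference 1.
Next gap: 13 days. Jan 6 1998 + 13 days = Jan 19 1998.
Next gap: 14 days. Jan 19 1998 + 14 days = Feb 2 1998.
Next gap: 15 days. Feb 2 1998 + 15 days = Feb 17 1998.

Feb 17 1998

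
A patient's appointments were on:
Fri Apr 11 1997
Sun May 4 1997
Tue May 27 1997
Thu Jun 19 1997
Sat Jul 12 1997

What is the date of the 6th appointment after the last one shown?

Thu Nov 27 1997

The spacing is 23, 23, 23, 23 days — always 23 days.
Sat Jul 12 1997 + 23 days = Mon Aug 4 1997.
Mon Aug 4 1997 + 23 days = Wed Aug 27 1997.
Wed Aug 27 1997 + 23 days = Fri Sep 19 1997.
Fri Sep 19 1997 + 23 days = Sun Oct 12 1997.
Sun Oct 12 1997 + 23 days = Tue Nov 4 1997.
Tue Nov 4 1997 + 23 days = Thu Nov 27 1997.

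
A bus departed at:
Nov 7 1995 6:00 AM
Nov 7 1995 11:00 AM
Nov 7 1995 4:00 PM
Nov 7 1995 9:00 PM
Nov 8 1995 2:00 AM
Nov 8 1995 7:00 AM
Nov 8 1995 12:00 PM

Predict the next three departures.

Gaps: 5, 5, 5, 5, 5, 5 hours — each event is 5 hours after the previous one.
Nov 8 1995 12:00 PM + 5 h = Nov 8 1995 5:00 PM.
Nov 8 1995 5:00 PM + 5 h = Nov 8 1995 10:00 PM.
Nov 8 1995 10:00 PM + 5 h = Nov 9 1995 3:00 AM.

Nov 8 1995 5:00 PM, Nov 8 1995 10:00 PM, Nov 9 1995 3:00 AM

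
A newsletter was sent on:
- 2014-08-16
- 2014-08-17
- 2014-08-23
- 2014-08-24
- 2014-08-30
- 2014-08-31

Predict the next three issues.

2014-09-06, 2014-09-07, 2014-09-13

Gaps: 1, 6, 1, 6, 1 days — not constant, but cyclic with period 2.
The events fall on every Saturday and Sunday.
The following Saturday is 2014-09-06.
Next Sunday: 2014-09-07.
The following Saturday is 2014-09-13.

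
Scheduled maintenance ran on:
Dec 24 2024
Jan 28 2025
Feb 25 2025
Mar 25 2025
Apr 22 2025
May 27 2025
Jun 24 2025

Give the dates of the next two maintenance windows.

These are Tuesdays at 28- or 35-day spacing (35, 28, 28, 28, 35, 28).
The pattern: 4th Tuesday of the month.
July 2025 — 4th Tuesday is Jul 22 2025.
4th Tuesday of August 2025: Aug 26 2025.

Jul 22 2025, Aug 26 2025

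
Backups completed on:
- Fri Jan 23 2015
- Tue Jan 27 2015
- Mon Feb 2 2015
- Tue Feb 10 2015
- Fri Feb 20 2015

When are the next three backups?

The spacing grows by 2 each time: 4, 6, 8, 10 days.
Next gap: 12 days. Fri Feb 20 2015 + 12 days = Wed Mar 4 2015.
Next gap: 14 days. Wed Mar 4 2015 + 14 days = Wed Mar 18 2015.
Next gap: 16 days. Wed Mar 18 2015 + 16 days = Fri Apr 3 2015.

Wed Mar 4 2015, Wed Mar 18 2015, Fri Apr 3 2015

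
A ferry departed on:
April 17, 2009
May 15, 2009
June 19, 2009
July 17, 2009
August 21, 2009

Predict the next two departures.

These are Fridays at 28- or 35-day spacing (28, 35, 28, 35).
The pattern: 3rd Friday of the month.
September 2009 — 3rd Friday is September 18, 2009.
3rd Friday of October 2009: October 16, 2009.

September 18, 2009; October 16, 2009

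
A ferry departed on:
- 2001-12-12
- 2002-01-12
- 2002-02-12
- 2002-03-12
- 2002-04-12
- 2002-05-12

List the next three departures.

2002-06-12, 2002-07-12, 2002-08-12

Each date is the 12th; the gaps (31, 31, 28, 31, 30) track the month lengths.
The rule is the 12th of each month.
Next: June 2002 → 2002-06-12.
July 2002: 2002-07-12.
Next: August 2002 → 2002-08-12.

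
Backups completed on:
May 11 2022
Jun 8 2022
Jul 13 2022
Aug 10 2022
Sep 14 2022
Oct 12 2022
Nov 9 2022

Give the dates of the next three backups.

These are Wednesdays at 28- or 35-day spacing (28, 35, 28, 35, 28, 28).
The pattern: 2nd Wednesday of the month.
December 2022 — 2nd Wednesday is Dec 14 2022.
January 2023 — 2nd Wednesday is Jan 11 2023.
February 2023 — 2nd Wednesday is Feb 8 2023.

Dec 14 2022, Jan 11 2023, Feb 8 2023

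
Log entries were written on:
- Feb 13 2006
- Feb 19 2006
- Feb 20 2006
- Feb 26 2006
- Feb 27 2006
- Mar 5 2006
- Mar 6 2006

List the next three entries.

The gap pattern 6, 1, 6, 1, 6, 1 repeats every 2 events.
These are the Mondays and Sundays of each week.
The following Sunday is Mar 12 2006.
Next Monday: Mar 13 2006.
The following Sunday is Mar 19 2006.

Mar 12 2006, Mar 13 2006, Mar 19 2006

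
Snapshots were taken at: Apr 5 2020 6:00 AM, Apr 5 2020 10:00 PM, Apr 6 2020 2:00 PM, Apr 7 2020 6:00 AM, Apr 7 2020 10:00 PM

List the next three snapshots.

Apr 8 2020 2:00 PM, Apr 9 2020 6:00 AM, Apr 9 2020 10:00 PM

The interval is a steady 16 hours (16, 16, 16, 16).
Apr 7 2020 10:00 PM + 16 h = Apr 8 2020 2:00 PM.
Apr 8 2020 2:00 PM + 16 h = Apr 9 2020 6:00 AM.
Apr 9 2020 6:00 AM + 16 h = Apr 9 2020 10:00 PM.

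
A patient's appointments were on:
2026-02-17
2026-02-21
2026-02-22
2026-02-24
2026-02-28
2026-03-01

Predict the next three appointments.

The gap pattern 4, 1, 2, 4, 1 repeats every 3 events.
These are the Tuesdays, Saturdays and Sundays of each week.
Next Tuesday: 2026-03-03.
The following Saturday is 2026-03-07.
The following Sunday is 2026-03-08.

2026-03-03, 2026-03-07, 2026-03-08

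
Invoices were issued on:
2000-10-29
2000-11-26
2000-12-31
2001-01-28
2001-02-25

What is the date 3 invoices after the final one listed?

2001-05-27

Every date is a Sunday; gaps 28, 35, 28, 28 days.
Each is the last Sunday of its month (at least one falls on the 29th or later, ruling out '4th Sunday').
March 2001 ends with Sunday 2001-03-25.
Last Sunday of April 2001: 2001-04-29.
Last Sunday of May 2001: 2001-05-27.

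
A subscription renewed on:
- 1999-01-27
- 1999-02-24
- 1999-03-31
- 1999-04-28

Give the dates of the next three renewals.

1999-05-26, 1999-06-30, 1999-07-28

Every date is a Wednesday; gaps 28, 35, 28 days.
Each is the last Wednesday of its month (at least one falls on the 29th or later, ruling out '4th Wednesday').
Last Wednesday of May 1999: 1999-05-26.
June 1999 ends with Wednesday 1999-06-30.
Last Wednesday of July 1999: 1999-07-28.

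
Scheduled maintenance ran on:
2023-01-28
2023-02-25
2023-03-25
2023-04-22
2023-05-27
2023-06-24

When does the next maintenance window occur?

All dates are Saturdays, 28, 28, 28, 35, 28 days apart.
Specifically, the 4th Saturday of each month.
July 2023 — 4th Saturday is 2023-07-22.

2023-07-22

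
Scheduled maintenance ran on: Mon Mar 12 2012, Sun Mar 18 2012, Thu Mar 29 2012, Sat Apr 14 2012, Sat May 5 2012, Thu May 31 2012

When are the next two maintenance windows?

Intervals are 6, 11, 16, 21, 26 days — an arithmetic progression with common difference 5.
Next gap: 31 days. Thu May 31 2012 + 31 days = Sun Jul 1 2012.
Next gap: 36 days. Sun Jul 1 2012 + 36 days = Mon Aug 6 2012.

Sun Jul 1 2012, Mon Aug 6 2012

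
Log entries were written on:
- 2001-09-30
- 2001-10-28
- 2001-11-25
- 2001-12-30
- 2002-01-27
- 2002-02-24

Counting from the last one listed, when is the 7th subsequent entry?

These are Sundays with 28, 28, 35, 28, 28-day gaps.
Each is the final Sunday of its month — 2001-09-30 is past the 28th, so '4th Sunday' doesn't fit.
March 2002 ends with Sunday 2002-03-31.
Last Sunday of April 2002: 2002-04-28.
May 2002 ends with Sunday 2002-05-26.
June 2002 ends with Sunday 2002-06-30.
Last Sunday of July 2002: 2002-07-28.
August 2002 ends with Sunday 2002-08-25.
Last Sunday of September 2002: 2002-09-29.

2002-09-29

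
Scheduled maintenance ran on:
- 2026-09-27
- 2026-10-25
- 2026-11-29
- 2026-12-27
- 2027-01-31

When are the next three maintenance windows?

All Sundays; the gaps (28, 35, 28, 35) vary with month length.
This is the last Sunday of each month.
Last Sunday of February 2027: 2027-02-28.
Last Sunday of March 2027: 2027-03-28.
Last Sunday of April 2027: 2027-04-25.

2027-02-28, 2027-03-28, 2027-04-25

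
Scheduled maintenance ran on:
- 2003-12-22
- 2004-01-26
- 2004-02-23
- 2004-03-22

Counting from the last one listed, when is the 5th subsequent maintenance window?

These are Mondays at 28- or 35-day spacing (35, 28, 28).
The pattern: 4th Monday of the month.
4th Monday of April 2004: 2004-04-26.
4th Monday of May 2004: 2004-05-24.
June 2004 — 4th Monday is 2004-06-28.
4th Monday of July 2004: 2004-07-26.
August 2004 — 4th Monday is 2004-08-23.

2004-08-23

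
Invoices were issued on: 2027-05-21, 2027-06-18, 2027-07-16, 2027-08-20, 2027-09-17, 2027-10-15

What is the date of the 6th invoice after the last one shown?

2028-04-21

All dates are Fridays, 28, 28, 35, 28, 28 days apart.
Specifically, the 3rd Friday of each month.
3rd Friday of November 2027: 2027-11-19.
December 2027 — 3rd Friday is 2027-12-17.
January 2028 — 3rd Friday is 2028-01-21.
February 2028 — 3rd Friday is 2028-02-18.
March 2028 — 3rd Friday is 2028-03-17.
3rd Friday of April 2028: 2028-04-21.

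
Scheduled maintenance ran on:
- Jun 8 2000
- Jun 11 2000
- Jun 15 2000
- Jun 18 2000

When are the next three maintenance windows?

Every event lands on a Thursday or Sunday (gaps cycle 3, 4, 3).
So the schedule is: every Thursday and Sunday.
Next Thursday: Jun 22 2000.
Next Sunday: Jun 25 2000.
The following Thursday is Jun 29 2000.

Jun 22 2000, Jun 25 2000, Jun 29 2000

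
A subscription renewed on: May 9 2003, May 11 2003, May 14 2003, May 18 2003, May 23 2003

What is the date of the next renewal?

May 29 2003

The spacing grows by 1 each time: 2, 3, 4, 5 days.
Next gap: 6 days. May 23 2003 + 6 days = May 29 2003.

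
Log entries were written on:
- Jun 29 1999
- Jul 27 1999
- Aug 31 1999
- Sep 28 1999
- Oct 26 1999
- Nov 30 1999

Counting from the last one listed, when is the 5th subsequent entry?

Every date is a Tuesday; gaps 28, 35, 28, 28, 35 days.
Each is the last Tuesday of its month (at least one falls on the 29th or later, ruling out '4th Tuesday').
Last Tuesday of December 1999: Dec 28 1999.
January 2000 ends with Tuesday Jan 25 2000.
Last Tuesday of February 2000: Feb 29 2000.
March 2000 ends with Tuesday Mar 28 2000.
April 2000 ends with Tuesday Apr 25 2000.

Apr 25 2000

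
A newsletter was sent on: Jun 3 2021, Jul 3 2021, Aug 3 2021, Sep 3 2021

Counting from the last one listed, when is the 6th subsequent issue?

Each date is the 3rd; the gaps (30, 31, 31) track the month lengths.
The rule is the 3rd of each month.
Next: October 2021 → Oct 3 2021.
Next: November 2021 → Nov 3 2021.
December 2021: Dec 3 2021.
Next: January 2022 → Jan 3 2022.
February 2022: Feb 3 2022.
Next: March 2022 → Mar 3 2022.

Mar 3 2022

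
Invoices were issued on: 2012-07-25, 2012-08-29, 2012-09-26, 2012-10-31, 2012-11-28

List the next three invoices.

Every date is a Wednesday; gaps 35, 28, 35, 28 days.
Each is the last Wednesday of its month (at least one falls on the 29th or later, ruling out '4th Wednesday').
Last Wednesday of December 2012: 2012-12-26.
Last Wednesday of January 2013: 2013-01-30.
Last Wednesday of February 2013: 2013-02-27.

2012-12-26, 2013-01-30, 2013-02-27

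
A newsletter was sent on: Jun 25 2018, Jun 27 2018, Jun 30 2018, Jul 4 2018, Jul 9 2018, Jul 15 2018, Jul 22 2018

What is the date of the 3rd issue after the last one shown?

Gaps: 2, 3, 4, 5, 6, 7 days — each gap is 1 larger than the previous one.
Next gap: 8 days. Jul 22 2018 + 8 days = Jul 30 2018.
Next gap: 9 days. Jul 30 2018 + 9 days = Aug 8 2018.
Next gap: 10 days. Aug 8 2018 + 10 days = Aug 18 2018.

Aug 18 2018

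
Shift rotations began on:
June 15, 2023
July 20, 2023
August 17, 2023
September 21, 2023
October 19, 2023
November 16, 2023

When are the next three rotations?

All dates are Thursdays, 35, 28, 35, 28, 28 days apart.
Specifically, the 3rd Thursday of each month.
December 2023 — 3rd Thursday is December 21, 2023.
3rd Thursday of January 2024: January 18, 2024.
3rd Thursday of February 2024: February 15, 2024.

December 21, 2023; January 18, 2024; February 15, 2024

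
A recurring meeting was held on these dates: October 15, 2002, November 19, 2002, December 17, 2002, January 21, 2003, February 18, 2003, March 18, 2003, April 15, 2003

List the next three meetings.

May 20, 2003; June 17, 2003; July 15, 2003

All dates are Tuesdays, 35, 28, 35, 28, 28, 28 days apart.
Specifically, the 3rd Tuesday of each month.
3rd Tuesday of May 2003: May 20, 2003.
June 2003 — 3rd Tuesday is June 17, 2003.
3rd Tuesday of July 2003: July 15, 2003.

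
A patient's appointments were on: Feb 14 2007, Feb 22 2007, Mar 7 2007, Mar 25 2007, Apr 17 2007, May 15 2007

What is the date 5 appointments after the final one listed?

Dec 16 2007

Gaps: 8, 13, 18, 23, 28 days — each gap is 5 larger than the previous one.
Next gap: 33 days. May 15 2007 + 33 days = Jun 17 2007.
Next gap: 38 days. Jun 17 2007 + 38 days = Jul 25 2007.
Next gap: 43 days. Jul 25 2007 + 43 days = Sep 6 2007.
Next gap: 48 days. Sep 6 2007 + 48 days = Oct 24 2007.
Next gap: 53 days. Oct 24 2007 + 53 days = Dec 16 2007.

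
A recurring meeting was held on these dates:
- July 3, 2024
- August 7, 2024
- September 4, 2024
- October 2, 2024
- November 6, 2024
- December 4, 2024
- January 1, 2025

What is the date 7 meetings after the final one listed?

All dates are Wednesdays, 35, 28, 28, 35, 28, 28 days apart.
Specifically, the 1st Wednesday of each month.
1st Wednesday of February 2025: February 5, 2025.
1st Wednesday of March 2025: March 5, 2025.
1st Wednesday of April 2025: April 2, 2025.
1st Wednesday of May 2025: May 7, 2025.
1st Wednesday of June 2025: June 4, 2025.
1st Wednesday of July 2025: July 2, 2025.
August 2025 — 1st Wednesday is August 6, 2025.

August 6, 2025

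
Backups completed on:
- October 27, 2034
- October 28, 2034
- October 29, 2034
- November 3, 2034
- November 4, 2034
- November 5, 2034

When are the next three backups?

November 10, 2034; November 11, 2034; November 12, 2034

Gaps: 1, 1, 5, 1, 1 days — not constant, but cyclic with period 3.
The events fall on every Friday, Saturday and Sunday.
Next Friday: November 10, 2034.
The following Saturday is November 11, 2034.
The following Sunday is November 12, 2034.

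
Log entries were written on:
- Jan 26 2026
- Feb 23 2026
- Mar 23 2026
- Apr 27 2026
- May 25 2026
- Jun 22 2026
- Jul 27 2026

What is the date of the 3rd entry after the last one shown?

Oct 26 2026

All dates are Mondays, 28, 28, 35, 28, 28, 35 days apart.
Specifically, the 4th Monday of each month.
4th Monday of August 2026: Aug 24 2026.
4th Monday of September 2026: Sep 28 2026.
4th Monday of October 2026: Oct 26 2026.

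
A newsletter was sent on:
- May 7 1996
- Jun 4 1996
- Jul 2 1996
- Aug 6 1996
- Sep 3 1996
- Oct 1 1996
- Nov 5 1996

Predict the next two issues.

Gaps: 28, 28, 35, 28, 28, 35 days — a mix of 28 and 35. Every date is a Tuesday.
Each is the 1st Tuesday of its month.
December 1996 — 1st Tuesday is Dec 3 1996.
1st Tuesday of January 1997: Jan 7 1997.

Dec 3 1996, Jan 7 1997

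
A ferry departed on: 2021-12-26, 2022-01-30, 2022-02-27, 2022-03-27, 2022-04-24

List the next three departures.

2022-05-29, 2022-06-26, 2022-07-31

These are Sundays with 35, 28, 28, 28-day gaps.
Each is the final Sunday of its month — 2022-01-30 is past the 28th, so '4th Sunday' doesn't fit.
Last Sunday of May 2022: 2022-05-29.
Last Sunday of June 2022: 2022-06-26.
Last Sunday of July 2022: 2022-07-31.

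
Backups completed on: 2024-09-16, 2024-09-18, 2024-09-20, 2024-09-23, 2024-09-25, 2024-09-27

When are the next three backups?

2024-09-30, 2024-10-02, 2024-10-04

Gaps: 2, 2, 3, 2, 2 days — not constant, but cyclic with period 3.
The events fall on every Monday, Wednesday and Friday.
The following Monday is 2024-09-30.
The following Wednesday is 2024-10-02.
Next Friday: 2024-10-04.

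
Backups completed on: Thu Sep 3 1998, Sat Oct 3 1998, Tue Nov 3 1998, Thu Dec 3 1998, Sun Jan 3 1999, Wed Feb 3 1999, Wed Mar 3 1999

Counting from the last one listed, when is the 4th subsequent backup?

Gaps: 30, 31, 30, 31, 31, 28 days — not constant. Every event is on the 3rd of the month.
Pattern: the 3rd of each month.
April 1999: Sat Apr 3 1999.
May 1999: Mon May 3 1999.
Next: June 1999 → Thu Jun 3 1999.
July 1999: Sat Jul 3 1999.

Sat Jul 3 1999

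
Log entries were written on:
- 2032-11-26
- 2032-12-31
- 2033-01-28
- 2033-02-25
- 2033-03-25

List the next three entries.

All Fridays; the gaps (35, 28, 28, 28) vary with month length.
This is the last Friday of each month.
Last Friday of April 2033: 2033-04-29.
May 2033 ends with Friday 2033-05-27.
Last Friday of June 2033: 2033-06-24.

2033-04-29, 2033-05-27, 2033-06-24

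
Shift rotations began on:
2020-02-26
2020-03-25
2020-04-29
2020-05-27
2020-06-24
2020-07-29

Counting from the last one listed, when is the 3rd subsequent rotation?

These are Wednesdays with 28, 35, 28, 28, 35-day gaps.
Each is the final Wednesday of its month — 2020-04-29 is past the 28th, so '4th Wednesday' doesn't fit.
August 2020 ends with Wednesday 2020-08-26.
Last Wednesday of September 2020: 2020-09-30.
October 2020 ends with Wednesday 2020-10-28.

2020-10-28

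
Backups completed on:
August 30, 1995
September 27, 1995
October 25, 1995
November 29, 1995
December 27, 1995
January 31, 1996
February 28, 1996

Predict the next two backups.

Every date is a Wednesday; gaps 28, 28, 35, 28, 35, 28 days.
Each is the last Wednesday of its month (at least one falls on the 29th or later, ruling out '4th Wednesday').
March 1996 ends with Wednesday March 27, 1996.
Last Wednesday of April 1996: April 24, 1996.

March 27, 1996; April 24, 1996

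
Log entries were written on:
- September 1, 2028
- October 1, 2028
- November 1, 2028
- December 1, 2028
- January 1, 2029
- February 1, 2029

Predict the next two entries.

Each date is the 1st; the gaps (30, 31, 30, 31, 31) track the month lengths.
The rule is the 1st of each month.
Next: March 2029 → March 1, 2029.
Next: April 2029 → April 1, 2029.

March 1, 2029; April 1, 2029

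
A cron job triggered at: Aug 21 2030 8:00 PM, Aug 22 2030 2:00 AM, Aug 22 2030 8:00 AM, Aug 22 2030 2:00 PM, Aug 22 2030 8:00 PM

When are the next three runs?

Gaps: 6, 6, 6, 6 hours — each event is 6 hours after the previous one.
Aug 22 2030 8:00 PM + 6 h = Aug 23 2030 2:00 AM.
Aug 23 2030 2:00 AM + 6 h = Aug 23 2030 8:00 AM.
Aug 23 2030 8:00 AM + 6 h = Aug 23 2030 2:00 PM.

Aug 23 2030 2:00 AM, Aug 23 2030 8:00 AM, Aug 23 2030 2:00 PM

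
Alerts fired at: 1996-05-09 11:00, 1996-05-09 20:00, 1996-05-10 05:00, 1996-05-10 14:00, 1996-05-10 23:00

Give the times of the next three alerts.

1996-05-11 08:00, 1996-05-11 17:00, 1996-05-12 02:00

Gaps: 9, 9, 9, 9 hours — each event is 9 hours after the previous one.
1996-05-10 23:00 + 9 h = 1996-05-11 08:00.
1996-05-11 08:00 + 9 h = 1996-05-11 17:00.
1996-05-11 17:00 + 9 h = 1996-05-12 02:00.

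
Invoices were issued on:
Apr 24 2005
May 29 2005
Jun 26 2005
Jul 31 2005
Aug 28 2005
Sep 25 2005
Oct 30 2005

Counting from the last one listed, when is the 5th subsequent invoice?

Every date is a Sunday; gaps 35, 28, 35, 28, 28, 35 days.
Each is the last Sunday of its month (at least one falls on the 29th or later, ruling out '4th Sunday').
November 2005 ends with Sunday Nov 27 2005.
Last Sunday of December 2005: Dec 25 2005.
January 2006 ends with Sunday Jan 29 2006.
Last Sunday of February 2006: Feb 26 2006.
Last Sunday of March 2006: Mar 26 2006.

Mar 26 2006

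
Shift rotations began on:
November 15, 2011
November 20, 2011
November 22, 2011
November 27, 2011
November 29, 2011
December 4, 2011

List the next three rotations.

December 6, 2011; December 11, 2011; December 13, 2011

Every event lands on a Tuesday or Sunday (gaps cycle 5, 2, 5, 2, 5).
So the schedule is: every Tuesday and Sunday.
The following Tuesday is December 6, 2011.
The following Sunday is December 11, 2011.
Next Tuesday: December 13, 2011.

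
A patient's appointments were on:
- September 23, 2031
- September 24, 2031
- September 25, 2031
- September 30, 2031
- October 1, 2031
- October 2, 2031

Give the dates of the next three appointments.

The gap pattern 1, 1, 5, 1, 1 repeats every 3 events.
These are the Tuesdays, Wednesdays and Thursdays of each week.
Next Tuesday: October 7, 2031.
Next Wednesday: October 8, 2031.
Next Thursday: October 9, 2031.

October 7, 2031; October 8, 2031; October 9, 2031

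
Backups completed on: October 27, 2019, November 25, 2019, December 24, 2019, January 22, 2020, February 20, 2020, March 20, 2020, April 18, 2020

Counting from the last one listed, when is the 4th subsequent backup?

August 12, 2020

Every event comes 29 days after the last (29, 29, 29, 29, 29, 29).
April 18, 2020 + 29 days = May 17, 2020.
May 17, 2020 + 29 days = June 15, 2020.
June 15, 2020 + 29 days = July 14, 2020.
July 14, 2020 + 29 days = August 12, 2020.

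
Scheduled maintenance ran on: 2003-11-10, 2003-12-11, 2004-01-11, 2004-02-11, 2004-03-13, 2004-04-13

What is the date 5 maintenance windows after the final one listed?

2004-09-15

Gaps between consecutive events: 31, 31, 31, 31, 31 days — a constant 31-day interval.
2004-04-13 + 31 days = 2004-05-14.
2004-05-14 + 31 days = 2004-06-14.
2004-06-14 + 31 days = 2004-07-15.
2004-07-15 + 31 days = 2004-08-15.
2004-08-15 + 31 days = 2004-09-15.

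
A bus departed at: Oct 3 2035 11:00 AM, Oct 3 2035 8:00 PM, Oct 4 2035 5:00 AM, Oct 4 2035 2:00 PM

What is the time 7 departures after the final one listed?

Spacing: 9, 9, 9 h — constant 9 h.
Oct 4 2035 2:00 PM + 9 h = Oct 4 2035 11:00 PM.
Oct 4 2035 11:00 PM + 9 h = Oct 5 2035 8:00 AM.
Oct 5 2035 8:00 AM + 9 h = Oct 5 2035 5:00 PM.
Oct 5 2035 5:00 PM + 9 h = Oct 6 2035 2:00 AM.
Oct 6 2035 2:00 AM + 9 h = Oct 6 2035 11:00 AM.
Oct 6 2035 11:00 AM + 9 h = Oct 6 2035 8:00 PM.
Oct 6 2035 8:00 PM + 9 h = Oct 7 2035 5:00 AM.

Oct 7 2035 5:00 AM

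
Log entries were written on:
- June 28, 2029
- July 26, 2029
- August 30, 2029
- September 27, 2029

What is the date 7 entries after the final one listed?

April 25, 2030

All Thursdays; the gaps (28, 35, 28) vary with month length.
This is the last Thursday of each month.
Last Thursday of October 2029: October 25, 2029.
Last Thursday of November 2029: November 29, 2029.
December 2029 ends with Thursday December 27, 2029.
January 2030 ends with Thursday January 31, 2030.
Last Thursday of February 2030: February 28, 2030.
March 2030 ends with Thursday March 28, 2030.
April 2030 ends with Thursday April 25, 2030.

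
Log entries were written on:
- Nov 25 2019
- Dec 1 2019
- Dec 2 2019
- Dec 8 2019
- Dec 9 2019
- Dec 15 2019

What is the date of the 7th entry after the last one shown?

Jan 6 2020

Gaps: 6, 1, 6, 1, 6 days — not constant, but cyclic with period 2.
The events fall on every Monday and Sunday.
The following Monday is Dec 16 2019.
The following Sunday is Dec 22 2019.
Next Monday: Dec 23 2019.
Next Sunday: Dec 29 2019.
The following Monday is Dec 30 2019.
Next Sunday: Jan 5 2020.
Next Monday: Jan 6 2020.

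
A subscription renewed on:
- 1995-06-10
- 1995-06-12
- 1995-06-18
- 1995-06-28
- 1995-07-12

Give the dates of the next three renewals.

Gaps: 2, 6, 10, 14 days — each gap is 4 larger than the previous one.
Next gap: 18 days. 1995-07-12 + 18 days = 1995-07-30.
Next gap: 22 days. 1995-07-30 + 22 days = 1995-08-21.
Next gap: 26 days. 1995-08-21 + 26 days = 1995-09-16.

1995-07-30, 1995-08-21, 1995-09-16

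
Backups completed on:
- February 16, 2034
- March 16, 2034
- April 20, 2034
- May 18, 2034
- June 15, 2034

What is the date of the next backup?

All dates are Thursdays, 28, 35, 28, 28 days apart.
Specifically, the 3rd Thursday of each month.
3rd Thursday of July 2034: July 20, 2034.

July 20, 2034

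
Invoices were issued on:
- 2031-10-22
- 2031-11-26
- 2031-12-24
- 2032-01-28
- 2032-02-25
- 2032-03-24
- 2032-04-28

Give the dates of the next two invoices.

Gaps: 35, 28, 35, 28, 28, 35 days — a mix of 28 and 35. Every date is a Wednesday.
Each is the 4th Wednesday of its month.
May 2032 — 4th Wednesday is 2032-05-26.
4th Wednesday of June 2032: 2032-06-23.

2032-05-26, 2032-06-23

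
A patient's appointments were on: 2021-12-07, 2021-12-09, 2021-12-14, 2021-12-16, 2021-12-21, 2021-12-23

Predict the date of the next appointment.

The gap pattern 2, 5, 2, 5, 2 repeats every 2 events.
These are the Tuesdays and Thursdays of each week.
Next Tuesday: 2021-12-28.

2021-12-28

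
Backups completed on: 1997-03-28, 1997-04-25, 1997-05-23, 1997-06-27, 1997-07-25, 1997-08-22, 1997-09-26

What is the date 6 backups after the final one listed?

1998-03-27

These are Fridays at 28- or 35-day spacing (28, 28, 35, 28, 28, 35).
The pattern: 4th Friday of the month.
4th Friday of October 1997: 1997-10-24.
November 1997 — 4th Friday is 1997-11-28.
December 1997 — 4th Friday is 1997-12-26.
4th Friday of January 1998: 1998-01-23.
February 1998 — 4th Friday is 1998-02-27.
4th Friday of March 1998: 1998-03-27.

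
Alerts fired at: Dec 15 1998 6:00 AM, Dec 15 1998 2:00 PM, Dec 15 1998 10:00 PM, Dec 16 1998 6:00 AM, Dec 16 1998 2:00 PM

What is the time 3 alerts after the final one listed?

Spacing: 8, 8, 8, 8 h — constant 8 h.
Dec 16 1998 2:00 PM + 8 h = Dec 16 1998 10:00 PM.
Dec 16 1998 10:00 PM + 8 h = Dec 17 1998 6:00 AM.
Dec 17 1998 6:00 AM + 8 h = Dec 17 1998 2:00 PM.

Dec 17 1998 2:00 PM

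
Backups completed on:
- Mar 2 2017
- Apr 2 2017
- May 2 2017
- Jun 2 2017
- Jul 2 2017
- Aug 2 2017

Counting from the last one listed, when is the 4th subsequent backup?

Each date is the 2nd; the gaps (31, 30, 31, 30, 31) track the month lengths.
The rule is the 2nd of each month.
Next: September 2017 → Sep 2 2017.
Next: October 2017 → Oct 2 2017.
November 2017: Nov 2 2017.
Next: December 2017 → Dec 2 2017.

Dec 2 2017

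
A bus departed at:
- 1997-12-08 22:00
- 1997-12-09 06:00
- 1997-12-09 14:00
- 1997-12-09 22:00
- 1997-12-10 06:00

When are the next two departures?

Gaps: 8, 8, 8, 8 hours — each event is 8 hours after the previous one.
1997-12-10 06:00 + 8 h = 1997-12-10 14:00.
1997-12-10 14:00 + 8 h = 1997-12-10 22:00.

1997-12-10 14:00, 1997-12-10 22:00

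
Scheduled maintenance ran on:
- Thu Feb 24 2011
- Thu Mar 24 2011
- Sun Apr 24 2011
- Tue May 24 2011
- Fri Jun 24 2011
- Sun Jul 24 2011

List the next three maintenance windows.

Gaps: 28, 31, 30, 31, 30 days — not constant. Every event is on the 24th of the month.
Pattern: the 24th of each month.
August 2011: Wed Aug 24 2011.
September 2011: Sat Sep 24 2011.
Next: October 2011 → Mon Oct 24 2011.

Wed Aug 24 2011, Sat Sep 24 2011, Mon Oct 24 2011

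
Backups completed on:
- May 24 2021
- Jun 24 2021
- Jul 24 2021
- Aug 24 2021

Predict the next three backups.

Sep 24 2021, Oct 24 2021, Nov 24 2021

Gaps: 31, 30, 31 days — not constant. Every event is on the 24th of the month.
Pattern: the 24th of each month.
Next: September 2021 → Sep 24 2021.
Next: October 2021 → Oct 24 2021.
Next: November 2021 → Nov 24 2021.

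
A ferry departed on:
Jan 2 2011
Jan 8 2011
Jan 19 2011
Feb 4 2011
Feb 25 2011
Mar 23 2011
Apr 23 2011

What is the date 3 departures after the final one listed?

The spacing grows by 5 each time: 6, 11, 16, 21, 26, 31 days.
Next gap: 36 days. Apr 23 2011 + 36 days = May 29 2011.
Next gap: 41 days. May 29 2011 + 41 days = Jul 9 2011.
Next gap: 46 days. Jul 9 2011 + 46 days = Aug 24 2011.

Aug 24 2011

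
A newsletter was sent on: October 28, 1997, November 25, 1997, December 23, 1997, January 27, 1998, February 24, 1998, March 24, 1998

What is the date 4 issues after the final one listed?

All dates are Tuesdays, 28, 28, 35, 28, 28 days apart.
Specifically, the 4th Tuesday of each month.
4th Tuesday of April 1998: April 28, 1998.
4th Tuesday of May 1998: May 26, 1998.
4th Tuesday of June 1998: June 23, 1998.
4th Tuesday of July 1998: July 28, 1998.

July 28, 1998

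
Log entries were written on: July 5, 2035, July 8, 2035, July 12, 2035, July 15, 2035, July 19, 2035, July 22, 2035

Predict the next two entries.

Every event lands on a Thursday or Sunday (gaps cycle 3, 4, 3, 4, 3).
So the schedule is: every Thursday and Sunday.
Next Thursday: July 26, 2035.
The following Sunday is July 29, 2035.

July 26, 2035; July 29, 2035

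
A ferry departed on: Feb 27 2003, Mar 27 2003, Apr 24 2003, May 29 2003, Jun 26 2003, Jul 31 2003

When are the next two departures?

All Thursdays; the gaps (28, 28, 35, 28, 35) vary with month length.
This is the last Thursday of each month.
Last Thursday of August 2003: Aug 28 2003.
September 2003 ends with Thursday Sep 25 2003.

Aug 28 2003, Sep 25 2003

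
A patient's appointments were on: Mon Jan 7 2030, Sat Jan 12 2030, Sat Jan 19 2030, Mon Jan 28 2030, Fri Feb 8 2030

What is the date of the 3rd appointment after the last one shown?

Mon Mar 25 2030

The spacing grows by 2 each time: 5, 7, 9, 11 days.
Next gap: 13 days. Fri Feb 8 2030 + 13 days = Thu Feb 21 2030.
Next gap: 15 days. Thu Feb 21 2030 + 15 days = Fri Mar 8 2030.
Next gap: 17 days. Fri Mar 8 2030 + 17 days = Mon Mar 25 2030.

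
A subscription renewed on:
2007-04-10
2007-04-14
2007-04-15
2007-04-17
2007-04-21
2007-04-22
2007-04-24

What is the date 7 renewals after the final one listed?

The gap pattern 4, 1, 2, 4, 1, 2 repeats every 3 events.
These are the Tuesdays, Saturdays and Sundays of each week.
The following Saturday is 2007-04-28.
The following Sunday is 2007-04-29.
Next Tuesday: 2007-05-01.
The following Saturday is 2007-05-05.
Next Sunday: 2007-05-06.
The following Tuesday is 2007-05-08.
Next Saturday: 2007-05-12.

2007-05-12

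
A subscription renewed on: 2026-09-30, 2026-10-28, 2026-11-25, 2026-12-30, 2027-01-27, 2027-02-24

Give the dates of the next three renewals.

2027-03-31, 2027-04-28, 2027-05-26

Every date is a Wednesday; gaps 28, 28, 35, 28, 28 days.
Each is the last Wednesday of its month (at least one falls on the 29th or later, ruling out '4th Wednesday').
March 2027 ends with Wednesday 2027-03-31.
Last Wednesday of April 2027: 2027-04-28.
Last Wednesday of May 2027: 2027-05-26.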